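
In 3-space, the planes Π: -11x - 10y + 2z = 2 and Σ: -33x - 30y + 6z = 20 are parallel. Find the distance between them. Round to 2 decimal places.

Rescale Σ by 1/3: -11x - 10y + 2z = 20/3. Then distance = |2 − (20/3)| / √225 ≈ 0.31.

0.31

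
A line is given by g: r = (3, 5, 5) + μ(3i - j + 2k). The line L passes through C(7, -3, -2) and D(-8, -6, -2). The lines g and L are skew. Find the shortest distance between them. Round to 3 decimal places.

A direction vector for L is D − C = (-15, -3, 0).
Common perpendicular direction n = (3, -1, 2) × (-15, -3, 0) = (6, -30, -24).
With w = (7, -3, -2) − (3, 5, 5) = (4, -8, -7), w · n = 432.
Distance = |w · n| / |n| = |432| / √1512 ≈ 11.110.

11.110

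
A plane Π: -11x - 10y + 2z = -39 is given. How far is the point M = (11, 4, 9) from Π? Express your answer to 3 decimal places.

6.933

n·M − d = (-11)·(11) + (-10)·(4) + (2)·(9) − (-39) = -104; |n| = √225.
Distance = |-104| / √225 = 104/√225 ≈ 6.933.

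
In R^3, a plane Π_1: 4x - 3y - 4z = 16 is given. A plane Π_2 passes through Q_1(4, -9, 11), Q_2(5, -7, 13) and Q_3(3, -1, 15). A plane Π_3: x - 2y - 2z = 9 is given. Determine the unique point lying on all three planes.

Q_1Q_2 = (1, 2, 2), Q_1Q_3 = (-1, 8, 4); a normal to Π_2 is Q_1Q_2 × Q_1Q_3 = (-8, -6, 10).
Using Q_1: Π_2 has equation -8x - 6y + 10z = 132.
Solving the 3×3 linear system 4x - 3y - 4z = 16, -8x - 6y + 10z = 132, x - 2y - 2z = 9 (e.g. by elimination or Cramer's rule, determinant = 58) gives (5, -12, 10).

(5, -12, 10)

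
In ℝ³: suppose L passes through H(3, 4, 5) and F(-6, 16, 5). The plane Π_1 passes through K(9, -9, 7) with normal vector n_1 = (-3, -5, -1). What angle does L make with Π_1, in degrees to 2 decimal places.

21.83

A direction vector for L is F − H = (-9, 12, 0).
Π_1: n_1·r = n_1·K gives -3x - 5y - z = 11.
sin θ = |n·v| / (|n||v|) = |-33| / (√35 · √225) = 0.37187.
θ ≈ 21.83°.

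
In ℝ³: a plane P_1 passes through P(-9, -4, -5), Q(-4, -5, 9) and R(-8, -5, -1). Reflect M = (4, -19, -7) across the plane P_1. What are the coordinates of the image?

PQ = (5, -1, 14), PR = (1, -1, 4); a normal to P_1 is PQ × PR = (10, -6, -4).
Using P: P_1 has equation 10x - 6y - 4z = -46.
λ = (n·M − d)/|n|² = (182 − (-46))/152 = 3/2.
Reflection = M − 2λn = (4, -19, -7) − 3·(10, -6, -4) = (-26, -1, 5).

(-26, -1, 5)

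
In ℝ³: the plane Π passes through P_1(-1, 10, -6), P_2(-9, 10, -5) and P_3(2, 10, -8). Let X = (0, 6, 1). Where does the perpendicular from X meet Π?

P_1P_2 = (-8, 0, 1), P_1P_3 = (3, 0, -2); a normal to Π is P_1P_2 × P_1P_3 = (0, -13, 0).
Using P_1: Π has equation -13y = -130.
Foot = X − λn with λ = (n·X − d)/|n|² = (-78 − (-130))/169 = 4/13.
Foot = (0, 6, 1) − (4/13)·(0, -13, 0) = (0, 10, 1).

(0, 10, 1)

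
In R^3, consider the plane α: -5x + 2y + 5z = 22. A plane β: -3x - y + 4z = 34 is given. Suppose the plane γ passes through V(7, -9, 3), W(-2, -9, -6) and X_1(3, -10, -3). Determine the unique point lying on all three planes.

VW = (-9, 0, -9), VX_1 = (-4, -1, -6); a normal to γ is VW × VX_1 = (-9, -18, 9).
Using V: γ has equation -9x - 18y + 9z = 126.
Solving the 3×3 linear system -5x + 2y + 5z = 22, -3x - y + 4z = 34, -9x - 18y + 9z = 126 (e.g. by elimination or Cramer's rule, determinant = -108) gives (6, -4, 12).

(6, -4, 12)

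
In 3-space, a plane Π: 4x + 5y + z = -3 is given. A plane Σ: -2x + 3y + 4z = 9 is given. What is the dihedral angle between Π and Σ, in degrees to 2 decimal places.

71.63

cos θ = |n₁·n₂| / (|n₁||n₂|) = |11| / (√42 · √29).
θ = arccos(0.31519) ≈ 71.63°.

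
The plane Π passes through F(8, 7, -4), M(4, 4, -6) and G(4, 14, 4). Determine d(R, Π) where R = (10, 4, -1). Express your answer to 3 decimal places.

FM = (-4, -3, -2), FG = (-4, 7, 8); a normal to Π is FM × FG = (-10, 40, -40).
Using F: Π has equation -10x + 40y - 40z = 360.
n·R − d = (-10)·(10) + (40)·(4) + (-40)·(-1) − 360 = -260; |n| = √3300.
Distance = |-260| / √3300 = 260/√3300 ≈ 4.526.

4.526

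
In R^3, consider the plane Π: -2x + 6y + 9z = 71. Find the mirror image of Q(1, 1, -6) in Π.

λ = (n·Q − d)/|n|² = (-50 − 71)/121 = -1.
Reflection = Q − 2λn = (1, 1, -6) − (-2)·(-2, 6, 9) = (-3, 13, 12).

(-3, 13, 12)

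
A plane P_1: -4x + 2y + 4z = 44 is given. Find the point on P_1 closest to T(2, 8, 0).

(-2, 10, 4)

Foot = T − λn with λ = (n·T − d)/|n|² = (8 − 44)/36 = -1.
Foot = (2, 8, 0) − (-1)·(-4, 2, 4) = (-2, 10, 4).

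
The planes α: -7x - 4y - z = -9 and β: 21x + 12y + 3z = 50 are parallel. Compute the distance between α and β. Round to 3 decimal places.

Rescale β by 1/(-3): -7x - 4y - z = -50/3. Then distance = |-9 − (-50/3)| / √66 ≈ 0.944.

0.944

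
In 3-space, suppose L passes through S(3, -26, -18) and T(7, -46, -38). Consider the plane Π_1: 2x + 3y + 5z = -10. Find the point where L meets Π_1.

(-1, -6, 2)

A direction vector for L is T − S = (4, -20, -20).
Substitute r = (3, -26, -18) + t(4, -20, -20) into the plane: -162 + (-152)t = -10, so t = -1.
Intersection: (3, -26, -18) + (-1)·(4, -20, -20) = (-1, -6, 2).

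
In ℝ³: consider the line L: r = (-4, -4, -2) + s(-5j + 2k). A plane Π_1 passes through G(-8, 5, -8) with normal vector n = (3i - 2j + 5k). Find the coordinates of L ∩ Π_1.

(-4, 11, -8)

Π_1: n·r = n·G gives 3x - 2y + 5z = -74.
Substitute r = (-4, -4, -2) + t(0, -5, 2) into the plane: -14 + 20t = -74, so t = -3.
Intersection: (-4, -4, -2) + (-3)·(0, -5, 2) = (-4, 11, -8).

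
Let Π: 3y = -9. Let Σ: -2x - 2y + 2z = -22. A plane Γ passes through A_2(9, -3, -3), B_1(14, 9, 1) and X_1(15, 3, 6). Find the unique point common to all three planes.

(7, -3, -7)

A_2B_1 = (5, 12, 4), A_2X_1 = (6, 6, 9); a normal to Γ is A_2B_1 × A_2X_1 = (84, -21, -42).
Using A_2: Γ has equation 84x - 21y - 42z = 945.
Solving the 3×3 linear system 3y = -9, -2x - 2y + 2z = -22, 84x - 21y - 42z = 945 (e.g. by elimination or Cramer's rule, determinant = 252) gives (7, -3, -7).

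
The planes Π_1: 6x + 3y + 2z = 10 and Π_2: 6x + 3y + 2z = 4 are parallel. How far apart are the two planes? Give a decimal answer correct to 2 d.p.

Same normal n = (6, 3, 2) with |n| = √49; distance = |10 − 4| / |n| = 6/√49 ≈ 0.86.

0.86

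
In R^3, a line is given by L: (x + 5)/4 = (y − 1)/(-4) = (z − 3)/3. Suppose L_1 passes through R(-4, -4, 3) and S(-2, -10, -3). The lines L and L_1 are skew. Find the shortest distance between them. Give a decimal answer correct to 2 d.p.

L has direction (4, -4, 3) through (-5, 1, 3).
A direction vector for L_1 is S − R = (2, -6, -6).
Common perpendicular direction n = (4, -4, 3) × (2, -6, -6) = (42, 30, -16).
With w = (-4, -4, 3) − (-5, 1, 3) = (1, -5, 0), w · n = -108.
Distance = |w · n| / |n| = |-108| / √2920 ≈ 2.00.

2.00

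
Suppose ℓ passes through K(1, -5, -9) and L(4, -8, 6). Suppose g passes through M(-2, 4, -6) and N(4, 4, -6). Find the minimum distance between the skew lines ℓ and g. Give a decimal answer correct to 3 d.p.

A direction vector for ℓ is L − K = (3, -3, 15).
A direction vector for g is N − M = (6, 0, 0).
Common perpendicular direction n = (3, -3, 15) × (6, 0, 0) = (0, 90, 18).
With w = (-2, 4, -6) − (1, -5, -9) = (-3, 9, 3), w · n = 864.
Distance = |w · n| / |n| = |864| / √8424 ≈ 9.414.

9.414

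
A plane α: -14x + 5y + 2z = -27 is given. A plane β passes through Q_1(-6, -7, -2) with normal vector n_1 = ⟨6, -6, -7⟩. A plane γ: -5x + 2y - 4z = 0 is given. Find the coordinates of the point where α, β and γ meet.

β: n_1·r = n_1·Q_1 gives 6x - 6y - 7z = 20.
Solving the 3×3 linear system -14x + 5y + 2z = -27, 6x - 6y - 7z = 20, -5x + 2y - 4z = 0 (e.g. by elimination or Cramer's rule, determinant = -273) gives (2, 1, -2).

(2, 1, -2)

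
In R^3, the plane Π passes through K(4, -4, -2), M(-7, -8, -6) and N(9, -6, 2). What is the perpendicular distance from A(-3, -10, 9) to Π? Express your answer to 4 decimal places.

9.0000

KM = (-11, -4, -4), KN = (5, -2, 4); a normal to Π is KM × KN = (-24, 24, 42).
Using K: Π has equation -24x + 24y + 42z = -276.
n·A − d = (-24)·(-3) + (24)·(-10) + (42)·(9) − (-276) = 486; |n| = √2916.
Distance = |486| / √2916 = 486/√2916 ≈ 9.0000.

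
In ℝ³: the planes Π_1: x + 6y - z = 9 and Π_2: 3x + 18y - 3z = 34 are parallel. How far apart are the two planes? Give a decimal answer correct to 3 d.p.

0.379

Rescale Π_2 by 1/3: x + 6y - z = 34/3. Then distance = |9 − (34/3)| / √38 ≈ 0.379.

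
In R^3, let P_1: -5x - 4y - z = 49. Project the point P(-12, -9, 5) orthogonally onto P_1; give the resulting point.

(-7, -5, 6)

Foot = P − λn with λ = (n·P − d)/|n|² = (91 − 49)/42 = 1.
Foot = (-12, -9, 5) − 1·(-5, -4, -1) = (-7, -5, 6).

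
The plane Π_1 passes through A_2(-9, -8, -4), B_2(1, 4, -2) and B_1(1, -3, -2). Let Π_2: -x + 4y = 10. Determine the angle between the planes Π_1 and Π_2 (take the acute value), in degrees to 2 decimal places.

A_2B_2 = (10, 12, 2), A_2B_1 = (10, 5, 2); a normal to Π_1 is A_2B_2 × A_2B_1 = (14, 0, -70).
Using A_2: Π_1 has equation 14x - 70z = 154.
cos θ = |n₁·n₂| / (|n₁||n₂|) = |-14| / (√5096 · √17).
θ = arccos(0.04757) ≈ 87.27°.

87.27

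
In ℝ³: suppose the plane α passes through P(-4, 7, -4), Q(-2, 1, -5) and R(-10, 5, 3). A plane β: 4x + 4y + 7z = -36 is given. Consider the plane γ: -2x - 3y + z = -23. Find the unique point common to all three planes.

(0, 5, -8)

PQ = (2, -6, -1), PR = (-6, -2, 7); a normal to α is PQ × PR = (-44, -8, -40).
Using P: α has equation -44x - 8y - 40z = 280.
Solving the 3×3 linear system -44x - 8y - 40z = 280, 4x + 4y + 7z = -36, -2x - 3y + z = -23 (e.g. by elimination or Cramer's rule, determinant = -796) gives (0, 5, -8).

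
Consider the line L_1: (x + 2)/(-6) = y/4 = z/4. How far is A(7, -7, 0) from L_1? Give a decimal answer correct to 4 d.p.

5.5783

L_1 has direction (-6, 4, 4) through (-2, 0, 0).
Taking (-2, 0, 0) on L_1 with direction v = (-6, 4, 4): w = A − (-2, 0, 0) = (9, -7, 0), and w × v = (-28, -36, -6).
Distance = |w × v| / |v| = √2116 / √68 ≈ 5.5783.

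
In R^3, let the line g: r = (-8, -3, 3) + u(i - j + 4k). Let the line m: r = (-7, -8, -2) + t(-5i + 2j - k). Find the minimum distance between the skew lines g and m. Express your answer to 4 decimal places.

5.0319

Common perpendicular direction n = (1, -1, 4) × (-5, 2, -1) = (-7, -19, -3).
With w = (-7, -8, -2) − (-8, -3, 3) = (1, -5, -5), w · n = 103.
Distance = |w · n| / |n| = |103| / √419 ≈ 5.0319.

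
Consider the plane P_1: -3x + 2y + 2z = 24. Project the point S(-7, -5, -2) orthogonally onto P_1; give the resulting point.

(-10, -3, 0)

Foot = S − λn with λ = (n·S − d)/|n|² = (7 − 24)/17 = -1.
Foot = (-7, -5, -2) − (-1)·(-3, 2, 2) = (-10, -3, 0).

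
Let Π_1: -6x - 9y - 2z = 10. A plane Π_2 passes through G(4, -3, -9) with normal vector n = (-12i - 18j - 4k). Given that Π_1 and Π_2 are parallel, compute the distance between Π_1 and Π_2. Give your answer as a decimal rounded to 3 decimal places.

Π_2: n·r = n·G gives -12x - 18y - 4z = 42.
Rescale Π_2 by 1/2: -6x - 9y - 2z = 21. Then distance = |10 − 21| / √121 ≈ 1.000.

1.000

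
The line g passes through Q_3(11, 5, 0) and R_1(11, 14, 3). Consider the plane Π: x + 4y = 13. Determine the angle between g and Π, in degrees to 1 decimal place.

A direction vector for g is R_1 − Q_3 = (0, 9, 3).
sin θ = |n·v| / (|n||v|) = |36| / (√17 · √90) = 0.92036.
θ ≈ 67.0°.

67.0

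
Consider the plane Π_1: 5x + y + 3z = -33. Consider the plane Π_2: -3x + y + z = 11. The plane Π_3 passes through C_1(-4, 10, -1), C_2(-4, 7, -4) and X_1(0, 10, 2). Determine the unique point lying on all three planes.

(-4, 5, -6)

C_1C_2 = (0, -3, -3), C_1X_1 = (4, 0, 3); a normal to Π_3 is C_1C_2 × C_1X_1 = (-9, -12, 12).
Using C_1: Π_3 has equation -9x - 12y + 12z = -96.
Solving the 3×3 linear system 5x + y + 3z = -33, -3x + y + z = 11, -9x - 12y + 12z = -96 (e.g. by elimination or Cramer's rule, determinant = 282) gives (-4, 5, -6).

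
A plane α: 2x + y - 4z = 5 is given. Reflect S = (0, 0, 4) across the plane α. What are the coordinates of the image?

(4, 2, -4)

λ = (n·S − d)/|n|² = (-16 − 5)/21 = -1.
Reflection = S − 2λn = (0, 0, 4) − (-2)·(2, 1, -4) = (4, 2, -4).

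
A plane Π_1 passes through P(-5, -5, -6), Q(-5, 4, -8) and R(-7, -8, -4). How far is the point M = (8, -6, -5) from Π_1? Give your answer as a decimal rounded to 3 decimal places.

PQ = (0, 9, -2), PR = (-2, -3, 2); a normal to Π_1 is PQ × PR = (12, 4, 18).
Using P: Π_1 has equation 12x + 4y + 18z = -188.
n·M − d = (12)·(8) + (4)·(-6) + (18)·(-5) − (-188) = 170; |n| = √484.
Distance = |170| / √484 = 170/√484 ≈ 7.727.

7.727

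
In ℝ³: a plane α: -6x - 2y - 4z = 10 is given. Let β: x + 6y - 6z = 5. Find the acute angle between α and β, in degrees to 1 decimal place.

cos θ = |n₁·n₂| / (|n₁||n₂|) = |6| / (√56 · √73).
θ = arccos(0.09384) ≈ 84.6°.

84.6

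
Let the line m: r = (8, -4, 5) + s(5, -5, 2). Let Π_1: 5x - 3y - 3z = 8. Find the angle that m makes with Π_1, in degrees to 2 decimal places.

44.88

sin θ = |n·v| / (|n||v|) = |34| / (√43 · √54) = 0.70558.
θ ≈ 44.88°.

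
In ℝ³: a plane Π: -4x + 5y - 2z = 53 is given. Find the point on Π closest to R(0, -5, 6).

(-8, 5, 2)

Foot = R − λn with λ = (n·R − d)/|n|² = (-37 − 53)/45 = -2.
Foot = (0, -5, 6) − (-2)·(-4, 5, -2) = (-8, 5, 2).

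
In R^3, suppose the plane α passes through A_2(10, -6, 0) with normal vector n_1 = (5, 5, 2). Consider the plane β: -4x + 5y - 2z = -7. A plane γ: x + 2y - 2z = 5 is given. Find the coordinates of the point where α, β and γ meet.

α: n_1·r = n_1·A_2 gives 5x + 5y + 2z = 20.
Solving the 3×3 linear system 5x + 5y + 2z = 20, -4x + 5y - 2z = -7, x + 2y - 2z = 5 (e.g. by elimination or Cramer's rule, determinant = -106) gives (3, 1, 0).

(3, 1, 0)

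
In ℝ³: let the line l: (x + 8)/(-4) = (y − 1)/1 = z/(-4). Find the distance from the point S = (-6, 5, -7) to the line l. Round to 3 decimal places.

l has direction (-4, 1, -4) through (-8, 1, 0).
Taking (-8, 1, 0) on l with direction v = (-4, 1, -4): w = S − (-8, 1, 0) = (2, 4, -7), and w × v = (-9, 36, 18).
Distance = |w × v| / |v| = √1701 / √33 ≈ 7.180.

7.180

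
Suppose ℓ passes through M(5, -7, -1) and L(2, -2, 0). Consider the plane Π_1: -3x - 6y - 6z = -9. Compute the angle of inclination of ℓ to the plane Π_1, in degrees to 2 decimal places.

A direction vector for ℓ is L − M = (-3, 5, 1).
sin θ = |n·v| / (|n||v|) = |-27| / (√81 · √35) = 0.50709.
θ ≈ 30.47°.

30.47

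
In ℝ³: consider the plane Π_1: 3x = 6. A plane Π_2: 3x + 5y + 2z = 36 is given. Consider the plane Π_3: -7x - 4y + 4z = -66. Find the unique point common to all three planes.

Solving the 3×3 linear system 3x = 6, 3x + 5y + 2z = 36, -7x - 4y + 4z = -66 (e.g. by elimination or Cramer's rule, determinant = 84) gives (2, 8, -5).

(2, 8, -5)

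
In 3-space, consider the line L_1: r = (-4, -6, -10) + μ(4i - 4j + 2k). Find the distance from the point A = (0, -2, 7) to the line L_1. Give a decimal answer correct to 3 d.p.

16.997

Taking (-4, -6, -10) on L_1 with direction v = (4, -4, 2): w = A − (-4, -6, -10) = (4, 4, 17), and w × v = (76, 60, -32).
Distance = |w × v| / |v| = √10400 / √36 ≈ 16.997.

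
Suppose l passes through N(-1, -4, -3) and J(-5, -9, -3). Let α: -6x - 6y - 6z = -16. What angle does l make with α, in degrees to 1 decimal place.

A direction vector for l is J − N = (-4, -5, 0).
sin θ = |n·v| / (|n||v|) = |54| / (√108 · √41) = 0.81150.
θ ≈ 54.2°.

54.2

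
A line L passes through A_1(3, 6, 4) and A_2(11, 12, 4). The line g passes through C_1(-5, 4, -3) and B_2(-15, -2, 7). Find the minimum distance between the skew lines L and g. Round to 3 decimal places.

4.011

A direction vector for L is A_2 − A_1 = (8, 6, 0).
A direction vector for g is B_2 − C_1 = (-10, -6, 10).
Common perpendicular direction n = (8, 6, 0) × (-10, -6, 10) = (60, -80, 12).
With w = (-5, 4, -3) − (3, 6, 4) = (-8, -2, -7), w · n = -404.
Distance = |w · n| / |n| = |-404| / √10144 ≈ 4.011.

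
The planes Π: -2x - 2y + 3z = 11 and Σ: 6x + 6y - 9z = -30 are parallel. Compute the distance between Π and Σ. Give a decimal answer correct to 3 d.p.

0.243

Rescale Σ by 1/(-3): -2x - 2y + 3z = 10. Then distance = |11 − 10| / √17 ≈ 0.243.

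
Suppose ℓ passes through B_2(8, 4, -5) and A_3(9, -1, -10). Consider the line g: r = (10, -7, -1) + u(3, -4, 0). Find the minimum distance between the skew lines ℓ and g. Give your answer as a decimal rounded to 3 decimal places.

6.188

A direction vector for ℓ is A_3 − B_2 = (1, -5, -5).
Common perpendicular direction n = (1, -5, -5) × (3, -4, 0) = (-20, -15, 11).
With w = (10, -7, -1) − (8, 4, -5) = (2, -11, 4), w · n = 169.
Distance = |w · n| / |n| = |169| / √746 ≈ 6.188.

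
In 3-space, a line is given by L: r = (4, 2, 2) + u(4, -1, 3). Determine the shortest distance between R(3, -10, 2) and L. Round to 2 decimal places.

11.94

Taking (4, 2, 2) on L with direction v = (4, -1, 3): w = R − (4, 2, 2) = (-1, -12, 0), and w × v = (-36, 3, 49).
Distance = |w × v| / |v| = √3706 / √26 ≈ 11.94.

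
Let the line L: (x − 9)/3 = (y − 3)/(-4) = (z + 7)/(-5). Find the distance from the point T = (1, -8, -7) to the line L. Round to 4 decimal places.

13.3041

L has direction (3, -4, -5) through (9, 3, -7).
Taking (9, 3, -7) on L with direction v = (3, -4, -5): w = T − (9, 3, -7) = (-8, -11, 0), and w × v = (55, -40, 65).
Distance = |w × v| / |v| = √8850 / √50 ≈ 13.3041.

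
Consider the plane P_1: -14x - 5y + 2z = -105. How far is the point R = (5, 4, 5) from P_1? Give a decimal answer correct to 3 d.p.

n·R − d = (-14)·(5) + (-5)·(4) + (2)·(5) − (-105) = 25; |n| = √225.
Distance = |25| / √225 = 25/√225 ≈ 1.667.

1.667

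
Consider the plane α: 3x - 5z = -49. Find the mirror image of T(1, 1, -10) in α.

λ = (n·T − d)/|n|² = (53 − (-49))/34 = 3.
Reflection = T − 2λn = (1, 1, -10) − 6·(3, 0, -5) = (-17, 1, 20).

(-17, 1, 20)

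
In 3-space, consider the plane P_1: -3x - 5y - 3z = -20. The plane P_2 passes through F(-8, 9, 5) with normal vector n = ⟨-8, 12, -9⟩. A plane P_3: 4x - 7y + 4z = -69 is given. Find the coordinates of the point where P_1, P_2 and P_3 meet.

P_2: n·r = n·F gives -8x + 12y - 9z = 127.
Solving the 3×3 linear system -3x - 5y - 3z = -20, -8x + 12y - 9z = 127, 4x - 7y + 4z = -69 (e.g. by elimination or Cramer's rule, determinant = 41) gives (-2, 7, -3).

(-2, 7, -3)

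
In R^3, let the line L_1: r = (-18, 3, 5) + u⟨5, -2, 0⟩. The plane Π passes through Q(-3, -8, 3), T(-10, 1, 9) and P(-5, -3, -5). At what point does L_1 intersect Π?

QT = (-7, 9, 6), QP = (-2, 5, -8); a normal to Π is QT × QP = (-102, -68, -17).
Using Q: Π has equation -102x - 68y - 17z = 799.
Substitute r = (-18, 3, 5) + t(5, -2, 0) into the plane: 1547 + (-374)t = 799, so t = 2.
Intersection: (-18, 3, 5) + 2·(5, -2, 0) = (-8, -1, 5).

(-8, -1, 5)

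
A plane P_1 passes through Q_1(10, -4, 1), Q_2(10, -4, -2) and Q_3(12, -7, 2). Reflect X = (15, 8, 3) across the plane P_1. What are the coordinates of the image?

(-3, -4, 3)

Q_1Q_2 = (0, 0, -3), Q_1Q_3 = (2, -3, 1); a normal to P_1 is Q_1Q_2 × Q_1Q_3 = (-9, -6, 0).
Using Q_1: P_1 has equation -9x - 6y = -66.
λ = (n·X − d)/|n|² = (-183 − (-66))/117 = -1.
Reflection = X − 2λn = (15, 8, 3) − (-2)·(-9, -6, 0) = (-3, -4, 3).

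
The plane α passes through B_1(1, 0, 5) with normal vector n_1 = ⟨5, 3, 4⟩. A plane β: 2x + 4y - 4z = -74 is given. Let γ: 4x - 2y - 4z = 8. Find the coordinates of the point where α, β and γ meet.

(5, -12, 9)

α: n_1·r = n_1·B_1 gives 5x + 3y + 4z = 25.
Solving the 3×3 linear system 5x + 3y + 4z = 25, 2x + 4y - 4z = -74, 4x - 2y - 4z = 8 (e.g. by elimination or Cramer's rule, determinant = -224) gives (5, -12, 9).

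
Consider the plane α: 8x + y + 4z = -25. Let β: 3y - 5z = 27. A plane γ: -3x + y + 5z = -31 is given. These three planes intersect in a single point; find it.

Solving the 3×3 linear system 8x + y + 4z = -25, 3y - 5z = 27, -3x + y + 5z = -31 (e.g. by elimination or Cramer's rule, determinant = 211) gives (0, -1, -6).

(0, -1, -6)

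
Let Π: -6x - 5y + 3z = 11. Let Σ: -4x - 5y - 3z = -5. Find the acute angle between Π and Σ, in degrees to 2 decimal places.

47.46

cos θ = |n₁·n₂| / (|n₁||n₂|) = |40| / (√70 · √50).
θ = arccos(0.67612) ≈ 47.46°.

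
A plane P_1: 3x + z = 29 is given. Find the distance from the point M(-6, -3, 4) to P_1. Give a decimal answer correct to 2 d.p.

13.60

n·M − d = (3)·(-6) + (0)·(-3) + (1)·(4) − 29 = -43; |n| = √10.
Distance = |-43| / √10 = 43/√10 ≈ 13.60.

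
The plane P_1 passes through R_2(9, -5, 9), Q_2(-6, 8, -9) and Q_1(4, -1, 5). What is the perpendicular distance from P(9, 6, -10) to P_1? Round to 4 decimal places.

R_2Q_2 = (-15, 13, -18), R_2Q_1 = (-5, 4, -4); a normal to P_1 is R_2Q_2 × R_2Q_1 = (20, 30, 5).
Using R_2: P_1 has equation 20x + 30y + 5z = 75.
n·P − d = (20)·(9) + (30)·(6) + (5)·(-10) − 75 = 235; |n| = √1325.
Distance = |235| / √1325 = 235/√1325 ≈ 6.4559.

6.4559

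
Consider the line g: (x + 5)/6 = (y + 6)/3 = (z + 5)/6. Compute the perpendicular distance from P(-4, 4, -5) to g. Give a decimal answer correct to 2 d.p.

g has direction (6, 3, 6) through (-5, -6, -5).
Taking (-5, -6, -5) on g with direction v = (6, 3, 6): w = P − (-5, -6, -5) = (1, 10, 0), and w × v = (60, -6, -57).
Distance = |w × v| / |v| = √6885 / √81 ≈ 9.22.

9.22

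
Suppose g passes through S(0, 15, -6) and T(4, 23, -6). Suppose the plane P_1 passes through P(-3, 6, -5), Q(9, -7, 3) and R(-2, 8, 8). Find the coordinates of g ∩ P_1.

(-4, 7, -6)

A direction vector for g is T − S = (4, 8, 0).
PQ = (12, -13, 8), PR = (1, 2, 13); a normal to P_1 is PQ × PR = (-185, -148, 37).
Using P: P_1 has equation -185x - 148y + 37z = -518.
Substitute r = (0, 15, -6) + t(4, 8, 0) into the plane: -2442 + (-1924)t = -518, so t = -1.
Intersection: (0, 15, -6) + (-1)·(4, 8, 0) = (-4, 7, -6).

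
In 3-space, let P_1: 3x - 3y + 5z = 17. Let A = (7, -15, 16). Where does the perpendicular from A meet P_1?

Foot = A − λn with λ = (n·A − d)/|n|² = (146 − 17)/43 = 3.
Foot = (7, -15, 16) − 3·(3, -3, 5) = (-2, -6, 1).

(-2, -6, 1)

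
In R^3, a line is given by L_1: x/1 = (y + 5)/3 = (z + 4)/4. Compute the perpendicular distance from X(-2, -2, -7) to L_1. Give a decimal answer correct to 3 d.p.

4.587

L_1 has direction (1, 3, 4) through (0, -5, -4).
Taking (0, -5, -4) on L_1 with direction v = (1, 3, 4): w = X − (0, -5, -4) = (-2, 3, -3), and w × v = (21, 5, -9).
Distance = |w × v| / |v| = √547 / √26 ≈ 4.587.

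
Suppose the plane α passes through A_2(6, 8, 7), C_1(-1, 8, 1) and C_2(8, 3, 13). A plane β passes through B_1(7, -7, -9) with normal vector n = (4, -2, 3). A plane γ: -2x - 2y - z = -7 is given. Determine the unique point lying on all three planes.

A_2C_1 = (-7, 0, -6), A_2C_2 = (2, -5, 6); a normal to α is A_2C_1 × A_2C_2 = (-30, 30, 35).
Using A_2: α has equation -30x + 30y + 35z = 305.
β: n·r = n·B_1 gives 4x - 2y + 3z = 15.
Solving the 3×3 linear system -30x + 30y + 35z = 305, 4x - 2y + 3z = 15, -2x - 2y - z = -7 (e.g. by elimination or Cramer's rule, determinant = -720) gives (-1, 1, 7).

(-1, 1, 7)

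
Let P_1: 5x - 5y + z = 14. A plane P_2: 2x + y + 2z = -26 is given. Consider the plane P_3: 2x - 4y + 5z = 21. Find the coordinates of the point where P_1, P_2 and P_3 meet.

(-7, -10, -1)

Solving the 3×3 linear system 5x - 5y + z = 14, 2x + y + 2z = -26, 2x - 4y + 5z = 21 (e.g. by elimination or Cramer's rule, determinant = 85) gives (-7, -10, -1).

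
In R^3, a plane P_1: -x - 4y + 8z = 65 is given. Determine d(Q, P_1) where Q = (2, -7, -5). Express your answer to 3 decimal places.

n·Q − d = (-1)·(2) + (-4)·(-7) + (8)·(-5) − 65 = -79; |n| = √81.
Distance = |-79| / √81 = 79/√81 ≈ 8.778.

8.778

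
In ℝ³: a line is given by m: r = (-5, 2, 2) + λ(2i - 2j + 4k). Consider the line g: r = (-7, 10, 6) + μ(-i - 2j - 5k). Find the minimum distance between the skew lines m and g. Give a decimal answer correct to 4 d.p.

0.6030

Common perpendicular direction n = (2, -2, 4) × (-1, -2, -5) = (18, 6, -6).
With w = (-7, 10, 6) − (-5, 2, 2) = (-2, 8, 4), w · n = -12.
Distance = |w · n| / |n| = |-12| / √396 ≈ 0.6030.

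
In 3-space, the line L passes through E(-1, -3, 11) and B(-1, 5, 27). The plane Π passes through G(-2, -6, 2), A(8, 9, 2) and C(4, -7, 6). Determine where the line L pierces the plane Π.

(-1, -7, 3)

A direction vector for L is B − E = (0, 8, 16).
GA = (10, 15, 0), GC = (6, -1, 4); a normal to Π is GA × GC = (60, -40, -100).
Using G: Π has equation 60x - 40y - 100z = -80.
Substitute r = (-1, -3, 11) + t(0, 8, 16) into the plane: -1040 + (-1920)t = -80, so t = -1/2.
Intersection: (-1, -3, 11) + (-1/2)·(0, 8, 16) = (-1, -7, 3).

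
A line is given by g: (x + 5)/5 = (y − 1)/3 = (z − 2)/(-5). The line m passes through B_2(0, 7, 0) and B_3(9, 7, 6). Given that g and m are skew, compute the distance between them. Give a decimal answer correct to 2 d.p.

3.74

g has direction (5, 3, -5) through (-5, 1, 2).
A direction vector for m is B_3 − B_2 = (9, 0, 6).
Common perpendicular direction n = (5, 3, -5) × (9, 0, 6) = (18, -75, -27).
With w = (0, 7, 0) − (-5, 1, 2) = (5, 6, -2), w · n = -306.
Distance = |w · n| / |n| = |-306| / √6678 ≈ 3.74.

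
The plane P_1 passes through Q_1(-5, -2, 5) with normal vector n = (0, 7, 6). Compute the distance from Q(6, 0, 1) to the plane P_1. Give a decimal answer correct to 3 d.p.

1.085

P_1: n·r = n·Q_1 gives 7y + 6z = 16.
n·Q − d = (0)·(6) + (7)·(0) + (6)·(1) − 16 = -10; |n| = √85.
Distance = |-10| / √85 = 10/√85 ≈ 1.085.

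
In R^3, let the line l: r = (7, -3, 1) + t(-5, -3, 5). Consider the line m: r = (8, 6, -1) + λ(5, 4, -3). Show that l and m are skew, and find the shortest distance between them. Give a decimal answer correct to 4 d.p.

Common perpendicular direction n = (-5, -3, 5) × (5, 4, -3) = (-11, 10, -5).
With w = (8, 6, -1) − (7, -3, 1) = (1, 9, -2), w · n = 89.
Since n ≠ 0 the lines are not parallel, and w · n = 89 ≠ 0 so they do not intersect; hence they are skew.
Distance = |w · n| / |n| = |89| / √246 ≈ 5.6744.

5.6744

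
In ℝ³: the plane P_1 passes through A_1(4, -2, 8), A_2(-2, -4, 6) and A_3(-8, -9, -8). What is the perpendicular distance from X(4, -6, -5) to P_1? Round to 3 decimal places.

A_1A_2 = (-6, -2, -2), A_1A_3 = (-12, -7, -16); a normal to P_1 is A_1A_2 × A_1A_3 = (18, -72, 18).
Using A_1: P_1 has equation 18x - 72y + 18z = 360.
n·X − d = (18)·(4) + (-72)·(-6) + (18)·(-5) − 360 = 54; |n| = √5832.
Distance = |54| / √5832 = 54/√5832 ≈ 0.707.

0.707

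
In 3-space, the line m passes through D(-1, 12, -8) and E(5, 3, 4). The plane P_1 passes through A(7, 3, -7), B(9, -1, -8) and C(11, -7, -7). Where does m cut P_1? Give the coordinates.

A direction vector for m is E − D = (6, -9, 12).
AB = (2, -4, -1), AC = (4, -10, 0); a normal to P_1 is AB × AC = (-10, -4, -4).
Using A: P_1 has equation -10x - 4y - 4z = -54.
Substitute r = (-1, 12, -8) + t(6, -9, 12) into the plane: -6 + (-72)t = -54, so t = 2/3.
Intersection: (-1, 12, -8) + (2/3)·(6, -9, 12) = (3, 6, 0).

(3, 6, 0)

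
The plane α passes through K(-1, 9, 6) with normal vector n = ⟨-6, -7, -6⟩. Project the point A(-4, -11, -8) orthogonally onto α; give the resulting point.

(8, 3, 4)

α: n·r = n·K gives -6x - 7y - 6z = -93.
Foot = A − λn with λ = (n·A − d)/|n|² = (149 − (-93))/121 = 2.
Foot = (-4, -11, -8) − 2·(-6, -7, -6) = (8, 3, 4).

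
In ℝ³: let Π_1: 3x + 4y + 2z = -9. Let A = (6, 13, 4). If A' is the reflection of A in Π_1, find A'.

λ = (n·A − d)/|n|² = (78 − (-9))/29 = 3.
Reflection = A − 2λn = (6, 13, 4) − 6·(3, 4, 2) = (-12, -11, -8).

(-12, -11, -8)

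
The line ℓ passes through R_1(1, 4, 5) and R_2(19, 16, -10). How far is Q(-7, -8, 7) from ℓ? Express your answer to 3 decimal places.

A direction vector for ℓ is R_2 − R_1 = (18, 12, -15).
Taking (1, 4, 5) on ℓ with direction v = (18, 12, -15): w = Q − (1, 4, 5) = (-8, -12, 2), and w × v = (156, -84, 120).
Distance = |w × v| / |v| = √45792 / √693 ≈ 8.129.

8.129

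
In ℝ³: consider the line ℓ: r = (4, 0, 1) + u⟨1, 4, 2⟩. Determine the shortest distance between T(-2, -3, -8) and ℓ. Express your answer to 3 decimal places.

8.018

Taking (4, 0, 1) on ℓ with direction v = (1, 4, 2): w = T − (4, 0, 1) = (-6, -3, -9), and w × v = (30, 3, -21).
Distance = |w × v| / |v| = √1350 / √21 ≈ 8.018.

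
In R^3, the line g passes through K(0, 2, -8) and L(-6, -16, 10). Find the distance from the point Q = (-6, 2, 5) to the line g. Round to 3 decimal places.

A direction vector for g is L − K = (-6, -18, 18).
Taking (0, 2, -8) on g with direction v = (-6, -18, 18): w = Q − (0, 2, -8) = (-6, 0, 13), and w × v = (234, 30, 108).
Distance = |w × v| / |v| = √67320 / √684 ≈ 9.921.

9.921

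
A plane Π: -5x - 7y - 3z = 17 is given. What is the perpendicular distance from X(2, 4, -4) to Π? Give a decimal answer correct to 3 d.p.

n·X − d = (-5)·(2) + (-7)·(4) + (-3)·(-4) − 17 = -43; |n| = √83.
Distance = |-43| / √83 = 43/√83 ≈ 4.720.

4.720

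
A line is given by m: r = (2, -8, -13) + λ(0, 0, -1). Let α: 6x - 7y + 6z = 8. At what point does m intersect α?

(2, -8, -10)

Substitute r = (2, -8, -13) + t(0, 0, -1) into the plane: -10 + (-6)t = 8, so t = -3.
Intersection: (2, -8, -13) + (-3)·(0, 0, -1) = (2, -8, -10).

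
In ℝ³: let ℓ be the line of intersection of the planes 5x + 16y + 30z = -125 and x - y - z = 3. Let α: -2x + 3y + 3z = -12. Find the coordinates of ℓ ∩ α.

(-3, -5, -1)

Direction of ℓ: (5, 16, 30) × (1, -1, -1) = (14, 35, -21).
A point on ℓ: solving the two plane equations with x = -1 gives (-1, 0, -4).
Substitute r = (-1, 0, -4) + t(14, 35, -21) into the plane: -10 + 14t = -12, so t = -1/7.
Intersection: (-1, 0, -4) + (-1/7)·(14, 35, -21) = (-3, -5, -1).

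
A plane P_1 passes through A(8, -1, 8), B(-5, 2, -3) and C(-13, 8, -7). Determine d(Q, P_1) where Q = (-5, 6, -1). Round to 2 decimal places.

AB = (-13, 3, -11), AC = (-21, 9, -15); a normal to P_1 is AB × AC = (54, 36, -54).
Using A: P_1 has equation 54x + 36y - 54z = -36.
n·Q − d = (54)·(-5) + (36)·(6) + (-54)·(-1) − (-36) = 36; |n| = √7128.
Distance = |36| / √7128 = 36/√7128 ≈ 0.43.

0.43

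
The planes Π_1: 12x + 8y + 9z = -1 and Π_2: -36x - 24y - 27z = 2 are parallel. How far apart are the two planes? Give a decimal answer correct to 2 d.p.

0.02

Rescale Π_2 by 1/(-3): 12x + 8y + 9z = -2/3. Then distance = |-1 − (-2/3)| / √289 ≈ 0.02.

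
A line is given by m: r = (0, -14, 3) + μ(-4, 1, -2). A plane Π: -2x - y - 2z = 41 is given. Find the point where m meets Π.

(-12, -11, -3)

Substitute r = (0, -14, 3) + t(-4, 1, -2) into the plane: 8 + 11t = 41, so t = 3.
Intersection: (0, -14, 3) + 3·(-4, 1, -2) = (-12, -11, -3).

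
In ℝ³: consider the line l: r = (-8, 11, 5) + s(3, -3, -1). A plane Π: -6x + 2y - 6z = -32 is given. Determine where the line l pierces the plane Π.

Substitute r = (-8, 11, 5) + t(3, -3, -1) into the plane: 40 + (-18)t = -32, so t = 4.
Intersection: (-8, 11, 5) + 4·(3, -3, -1) = (4, -1, 1).

(4, -1, 1)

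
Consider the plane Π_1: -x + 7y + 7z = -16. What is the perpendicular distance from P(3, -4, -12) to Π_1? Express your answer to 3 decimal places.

9.950

n·P − d = (-1)·(3) + (7)·(-4) + (7)·(-12) − (-16) = -99; |n| = √99.
Distance = |-99| / √99 = 99/√99 ≈ 9.950.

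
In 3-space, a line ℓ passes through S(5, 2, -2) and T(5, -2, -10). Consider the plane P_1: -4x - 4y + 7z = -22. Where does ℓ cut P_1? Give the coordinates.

A direction vector for ℓ is T − S = (0, -4, -8).
Substitute r = (5, 2, -2) + t(0, -4, -8) into the plane: -42 + (-40)t = -22, so t = -1/2.
Intersection: (5, 2, -2) + (-1/2)·(0, -4, -8) = (5, 4, 2).

(5, 4, 2)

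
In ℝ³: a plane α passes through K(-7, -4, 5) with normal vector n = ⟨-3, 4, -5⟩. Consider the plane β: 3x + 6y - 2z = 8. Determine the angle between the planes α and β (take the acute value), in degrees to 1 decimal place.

α: n·r = n·K gives -3x + 4y - 5z = -20.
cos θ = |n₁·n₂| / (|n₁||n₂|) = |25| / (√50 · √49).
θ = arccos(0.50508) ≈ 59.7°.

59.7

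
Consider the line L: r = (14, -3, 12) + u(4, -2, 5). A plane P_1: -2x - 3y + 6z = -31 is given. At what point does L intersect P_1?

Substitute r = (14, -3, 12) + t(4, -2, 5) into the plane: 53 + 28t = -31, so t = -3.
Intersection: (14, -3, 12) + (-3)·(4, -2, 5) = (2, 3, -3).

(2, 3, -3)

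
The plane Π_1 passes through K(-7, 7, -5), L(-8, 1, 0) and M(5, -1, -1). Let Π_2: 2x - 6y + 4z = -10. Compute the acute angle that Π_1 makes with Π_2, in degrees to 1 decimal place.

87.6

KL = (-1, -6, 5), KM = (12, -8, 4); a normal to Π_1 is KL × KM = (16, 64, 80).
Using K: Π_1 has equation 16x + 64y + 80z = -64.
cos θ = |n₁·n₂| / (|n₁||n₂|) = |-32| / (√10752 · √56).
θ = arccos(0.04124) ≈ 87.6°.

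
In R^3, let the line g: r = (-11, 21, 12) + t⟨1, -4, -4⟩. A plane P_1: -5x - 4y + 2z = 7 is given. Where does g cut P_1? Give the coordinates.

(-7, 5, -4)

Substitute r = (-11, 21, 12) + t(1, -4, -4) into the plane: -5 + 3t = 7, so t = 4.
Intersection: (-11, 21, 12) + 4·(1, -4, -4) = (-7, 5, -4).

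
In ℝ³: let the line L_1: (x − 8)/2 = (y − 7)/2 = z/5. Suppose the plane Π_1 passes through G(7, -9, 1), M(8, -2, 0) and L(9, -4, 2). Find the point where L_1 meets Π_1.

(6, 5, -5)

L_1 has direction (2, 2, 5) through (8, 7, 0).
GM = (1, 7, -1), GL = (2, 5, 1); a normal to Π_1 is GM × GL = (12, -3, -9).
Using G: Π_1 has equation 12x - 3y - 9z = 102.
Substitute r = (8, 7, 0) + t(2, 2, 5) into the plane: 75 + (-27)t = 102, so t = -1.
Intersection: (8, 7, 0) + (-1)·(2, 2, 5) = (6, 5, -5).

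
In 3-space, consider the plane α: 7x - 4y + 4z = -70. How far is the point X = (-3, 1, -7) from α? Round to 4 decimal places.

1.8889

n·X − d = (7)·(-3) + (-4)·(1) + (4)·(-7) − (-70) = 17; |n| = √81.
Distance = |17| / √81 = 17/√81 ≈ 1.8889.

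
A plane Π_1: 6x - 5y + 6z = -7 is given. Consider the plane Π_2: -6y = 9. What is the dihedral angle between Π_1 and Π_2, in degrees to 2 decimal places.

cos θ = |n₁·n₂| / (|n₁||n₂|) = |30| / (√97 · √36).
θ = arccos(0.50767) ≈ 59.49°.

59.49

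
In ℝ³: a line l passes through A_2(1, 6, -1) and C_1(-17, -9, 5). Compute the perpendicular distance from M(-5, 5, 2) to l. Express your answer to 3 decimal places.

A direction vector for l is C_1 − A_2 = (-18, -15, 6).
Taking (1, 6, -1) on l with direction v = (-18, -15, 6): w = M − (1, 6, -1) = (-6, -1, 3), and w × v = (39, -18, 72).
Distance = |w × v| / |v| = √7029 / √585 ≈ 3.466.

3.466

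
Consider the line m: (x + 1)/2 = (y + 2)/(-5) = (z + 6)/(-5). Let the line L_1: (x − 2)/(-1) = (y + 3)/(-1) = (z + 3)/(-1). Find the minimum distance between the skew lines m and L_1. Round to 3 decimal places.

2.828

m has direction (2, -5, -5) through (-1, -2, -6).
L_1 has direction (-1, -1, -1) through (2, -3, -3).
Common perpendicular direction n = (2, -5, -5) × (-1, -1, -1) = (0, 7, -7).
With w = (2, -3, -3) − (-1, -2, -6) = (3, -1, 3), w · n = -28.
Distance = |w · n| / |n| = |-28| / √98 ≈ 2.828.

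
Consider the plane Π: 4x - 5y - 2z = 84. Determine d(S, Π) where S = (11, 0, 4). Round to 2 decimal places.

7.16

n·S − d = (4)·(11) + (-5)·(0) + (-2)·(4) − 84 = -48; |n| = √45.
Distance = |-48| / √45 = 48/√45 ≈ 7.16.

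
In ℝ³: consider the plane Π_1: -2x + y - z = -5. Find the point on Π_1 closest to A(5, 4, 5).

(3, 5, 4)

Foot = A − λn with λ = (n·A − d)/|n|² = (-11 − (-5))/6 = -1.
Foot = (5, 4, 5) − (-1)·(-2, 1, -1) = (3, 5, 4).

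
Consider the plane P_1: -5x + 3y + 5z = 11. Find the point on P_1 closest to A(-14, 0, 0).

Foot = A − λn with λ = (n·A − d)/|n|² = (70 − 11)/59 = 1.
Foot = (-14, 0, 0) − 1·(-5, 3, 5) = (-9, -3, -5).

(-9, -3, -5)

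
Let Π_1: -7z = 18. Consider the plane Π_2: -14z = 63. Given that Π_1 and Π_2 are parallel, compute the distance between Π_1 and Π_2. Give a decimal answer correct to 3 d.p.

Rescale Π_2 by 1/2: -7z = 63/2. Then distance = |18 − (63/2)| / √49 ≈ 1.929.

1.929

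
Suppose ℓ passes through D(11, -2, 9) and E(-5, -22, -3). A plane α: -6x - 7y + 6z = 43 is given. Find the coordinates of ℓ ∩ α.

(7, -7, 6)

A direction vector for ℓ is E − D = (-16, -20, -12).
Substitute r = (11, -2, 9) + t(-16, -20, -12) into the plane: 2 + 164t = 43, so t = 1/4.
Intersection: (11, -2, 9) + (1/4)·(-16, -20, -12) = (7, -7, 6).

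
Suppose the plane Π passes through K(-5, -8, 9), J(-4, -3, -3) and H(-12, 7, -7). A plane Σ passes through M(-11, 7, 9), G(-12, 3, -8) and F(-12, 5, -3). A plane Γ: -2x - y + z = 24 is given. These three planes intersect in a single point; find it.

KJ = (1, 5, -12), KH = (-7, 15, -16); a normal to Π is KJ × KH = (100, 100, 50).
Using K: Π has equation 100x + 100y + 50z = -850.
MG = (-1, -4, -17), MF = (-1, -2, -12); a normal to Σ is MG × MF = (14, 5, -2).
Using M: Σ has equation 14x + 5y - 2z = -137.
Solving the 3×3 linear system 100x + 100y + 50z = -850, 14x + 5y - 2z = -137, -2x - y + z = 24 (e.g. by elimination or Cramer's rule, determinant = -900) gives (-8, -3, 5).

(-8, -3, 5)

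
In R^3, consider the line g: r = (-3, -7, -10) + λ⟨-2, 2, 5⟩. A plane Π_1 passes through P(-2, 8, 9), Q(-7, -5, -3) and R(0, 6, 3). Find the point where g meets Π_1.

(-7, -3, 0)

PQ = (-5, -13, -12), PR = (2, -2, -6); a normal to Π_1 is PQ × PR = (54, -54, 36).
Using P: Π_1 has equation 54x - 54y + 36z = -216.
Substitute r = (-3, -7, -10) + t(-2, 2, 5) into the plane: -144 + (-36)t = -216, so t = 2.
Intersection: (-3, -7, -10) + 2·(-2, 2, 5) = (-7, -3, 0).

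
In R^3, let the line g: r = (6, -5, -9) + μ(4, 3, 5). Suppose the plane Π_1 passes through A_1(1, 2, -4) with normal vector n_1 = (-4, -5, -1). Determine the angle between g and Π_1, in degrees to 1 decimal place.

51.8

Π_1: n_1·r = n_1·A_1 gives -4x - 5y - z = -10.
sin θ = |n·v| / (|n||v|) = |-36| / (√42 · √50) = 0.78558.
θ ≈ 51.8°.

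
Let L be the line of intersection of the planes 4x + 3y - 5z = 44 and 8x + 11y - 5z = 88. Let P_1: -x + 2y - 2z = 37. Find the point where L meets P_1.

(-5, 8, -8)

Direction of L: (4, 3, -5) × (8, 11, -5) = (40, -20, 20).
A point on L: solving the two plane equations with x = -1 gives (-1, 6, -6).
Substitute r = (-1, 6, -6) + t(40, -20, 20) into the plane: 25 + (-120)t = 37, so t = -1/10.
Intersection: (-1, 6, -6) + (-1/10)·(40, -20, 20) = (-5, 8, -8).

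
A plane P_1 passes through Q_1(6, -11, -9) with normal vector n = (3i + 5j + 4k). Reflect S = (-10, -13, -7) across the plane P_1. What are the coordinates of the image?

(-4, -3, 1)

P_1: n·r = n·Q_1 gives 3x + 5y + 4z = -73.
λ = (n·S − d)/|n|² = (-123 − (-73))/50 = -1.
Reflection = S − 2λn = (-10, -13, -7) − (-2)·(3, 5, 4) = (-4, -3, 1).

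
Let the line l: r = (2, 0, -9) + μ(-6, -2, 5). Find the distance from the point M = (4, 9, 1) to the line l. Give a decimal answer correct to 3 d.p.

13.373

Taking (2, 0, -9) on l with direction v = (-6, -2, 5): w = M − (2, 0, -9) = (2, 9, 10), and w × v = (65, -70, 50).
Distance = |w × v| / |v| = √11625 / √65 ≈ 13.373.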